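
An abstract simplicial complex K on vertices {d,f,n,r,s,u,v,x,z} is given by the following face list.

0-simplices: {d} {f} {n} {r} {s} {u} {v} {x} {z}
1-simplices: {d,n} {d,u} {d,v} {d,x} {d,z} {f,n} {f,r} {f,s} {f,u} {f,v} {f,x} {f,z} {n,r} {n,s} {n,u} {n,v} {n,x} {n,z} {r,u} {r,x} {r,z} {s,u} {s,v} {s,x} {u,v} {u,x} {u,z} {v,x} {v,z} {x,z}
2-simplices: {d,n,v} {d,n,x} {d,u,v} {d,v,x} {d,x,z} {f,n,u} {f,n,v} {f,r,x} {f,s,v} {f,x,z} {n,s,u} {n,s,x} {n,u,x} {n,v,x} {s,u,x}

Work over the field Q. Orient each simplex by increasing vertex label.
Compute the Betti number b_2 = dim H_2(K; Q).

n_0=9 n_1=30 n_2=15  [Q]
∂1: piv[dn,du,dv,dx,dz,fn,fr,fs] rk=8  ker:fu,fv,fx,fz,nr,ns,nu,nv,nx,nz,ru,rx,rz,su,sv,sx,uv,ux,uz,vx,vz,xz
∂2: piv[dnv,dnx,duv,dvx,dxz,fnu,fnv,frx,fsv,fxz,nsu,nsx,nux] rk=13  ker:nvx,sux
b_2=(15−13)−0=2

b_2=2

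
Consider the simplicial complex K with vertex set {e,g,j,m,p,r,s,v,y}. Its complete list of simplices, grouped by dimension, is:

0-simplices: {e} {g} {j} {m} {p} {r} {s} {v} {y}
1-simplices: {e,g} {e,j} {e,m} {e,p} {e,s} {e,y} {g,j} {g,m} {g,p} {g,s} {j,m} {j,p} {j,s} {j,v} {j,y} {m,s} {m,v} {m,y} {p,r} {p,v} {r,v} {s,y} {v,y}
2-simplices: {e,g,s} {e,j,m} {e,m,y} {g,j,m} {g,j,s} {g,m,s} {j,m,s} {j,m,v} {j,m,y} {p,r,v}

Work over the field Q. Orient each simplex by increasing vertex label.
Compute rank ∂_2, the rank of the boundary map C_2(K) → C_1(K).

n_0=9 n_1=23 n_2=10  [Q]
∂1: piv[eg,ej,em,ep,es,ey,jv,pr] rk=8  ker:gj,gm,gp,gs,jm,jp,js,jy,ms,mv,my,pv,rv,sy,vy
∂2: piv[egs,ejm,emy,gjm,gjs,gms,jmv,jmy,prv] rk=9  ker:jms
rk∂_2=9

rank∂_2=9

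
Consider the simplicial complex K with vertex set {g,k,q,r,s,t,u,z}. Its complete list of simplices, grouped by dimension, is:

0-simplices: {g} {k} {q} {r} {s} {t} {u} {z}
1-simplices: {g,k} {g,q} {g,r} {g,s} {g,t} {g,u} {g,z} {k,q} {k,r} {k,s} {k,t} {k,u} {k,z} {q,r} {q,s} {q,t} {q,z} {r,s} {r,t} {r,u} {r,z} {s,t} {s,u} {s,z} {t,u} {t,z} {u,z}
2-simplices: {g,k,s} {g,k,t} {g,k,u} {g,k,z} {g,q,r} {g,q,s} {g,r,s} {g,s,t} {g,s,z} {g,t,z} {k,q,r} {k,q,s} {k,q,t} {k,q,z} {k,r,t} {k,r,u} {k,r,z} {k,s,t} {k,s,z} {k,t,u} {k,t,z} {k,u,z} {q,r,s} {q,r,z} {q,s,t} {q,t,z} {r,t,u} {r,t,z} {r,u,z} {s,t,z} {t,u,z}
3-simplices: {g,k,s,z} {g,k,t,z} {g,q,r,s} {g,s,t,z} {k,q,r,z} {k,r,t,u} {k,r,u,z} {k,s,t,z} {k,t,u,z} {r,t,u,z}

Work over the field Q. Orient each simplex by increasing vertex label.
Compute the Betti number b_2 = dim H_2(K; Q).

b_2=2

n_0=8 n_1=27 n_2=31 n_3=10  [Q]
∂1: piv[gk,gq,gr,gs,gt,gu,gz] rk=7  ker:kq,kr,ks,kt,ku,kz,qr,qs,qt,qz,rs,rt,ru,rz,st,su,sz,tu,tz,uz
∂2: piv[gks,gkt,gku,gkz,gqr,gqs,grs,gst,gsz,gtz,kqr,kqs,kqt,kqz,krt,kru,krz,ktu,kuz] rk=19  ker:kst,ksz,ktz,qrs,qrz,qst,qtz,rtu,rtz,ruz,stz,tuz
∂3: piv[gksz,gktz,gqrs,gstz,kqrz,krtu,kruz,kstz,ktuz,rtuz] rk=10
b_2=(31−19)−10=2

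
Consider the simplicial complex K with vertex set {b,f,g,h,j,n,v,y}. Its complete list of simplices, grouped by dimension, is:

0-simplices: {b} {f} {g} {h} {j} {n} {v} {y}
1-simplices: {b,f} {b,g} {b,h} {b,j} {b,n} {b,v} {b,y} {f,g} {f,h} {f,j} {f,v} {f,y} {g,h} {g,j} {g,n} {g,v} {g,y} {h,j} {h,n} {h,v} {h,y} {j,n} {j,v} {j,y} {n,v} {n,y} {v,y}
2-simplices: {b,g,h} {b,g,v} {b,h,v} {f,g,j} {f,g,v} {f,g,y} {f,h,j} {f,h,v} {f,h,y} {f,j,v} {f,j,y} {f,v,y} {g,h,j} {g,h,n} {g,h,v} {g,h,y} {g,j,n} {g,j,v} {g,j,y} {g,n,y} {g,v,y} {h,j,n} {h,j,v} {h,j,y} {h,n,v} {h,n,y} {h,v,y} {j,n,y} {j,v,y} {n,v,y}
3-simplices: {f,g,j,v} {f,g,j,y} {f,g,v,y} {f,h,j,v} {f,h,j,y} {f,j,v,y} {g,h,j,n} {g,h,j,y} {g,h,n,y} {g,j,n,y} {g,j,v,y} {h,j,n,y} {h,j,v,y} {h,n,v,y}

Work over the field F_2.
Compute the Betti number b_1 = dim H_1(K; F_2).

b_1=4

n_0=8 n_1=27 n_2=30 n_3=14  [Z2]
∂1: piv[bf,bg,bh,bj,bn,bv,by] rk=7  ker:fg,fh,fj,fv,fy,gh,gj,gn,gv,gy,hj,hn,hv,hy,jn,jv,jy,nv,ny,vy
∂2: piv[bgh,bgv,bhv,fgj,fgv,fgy,fhj,fhv,fhy,fjv,fjy,fvy,ghn,gjn,gny,hnv] rk=16  ker:ghj,ghv,ghy,gjv,gjy,gvy,hjn,hjv,hjy,hny,hvy,jny,jvy,nvy
∂3: piv[fgjv,fgjy,fgvy,fhjv,fhjy,fjvy,ghjn,ghjy,ghny,gjny,hjvy,hnvy] rk=12  ker:gjvy,hjny
b_1=(27−7)−16=4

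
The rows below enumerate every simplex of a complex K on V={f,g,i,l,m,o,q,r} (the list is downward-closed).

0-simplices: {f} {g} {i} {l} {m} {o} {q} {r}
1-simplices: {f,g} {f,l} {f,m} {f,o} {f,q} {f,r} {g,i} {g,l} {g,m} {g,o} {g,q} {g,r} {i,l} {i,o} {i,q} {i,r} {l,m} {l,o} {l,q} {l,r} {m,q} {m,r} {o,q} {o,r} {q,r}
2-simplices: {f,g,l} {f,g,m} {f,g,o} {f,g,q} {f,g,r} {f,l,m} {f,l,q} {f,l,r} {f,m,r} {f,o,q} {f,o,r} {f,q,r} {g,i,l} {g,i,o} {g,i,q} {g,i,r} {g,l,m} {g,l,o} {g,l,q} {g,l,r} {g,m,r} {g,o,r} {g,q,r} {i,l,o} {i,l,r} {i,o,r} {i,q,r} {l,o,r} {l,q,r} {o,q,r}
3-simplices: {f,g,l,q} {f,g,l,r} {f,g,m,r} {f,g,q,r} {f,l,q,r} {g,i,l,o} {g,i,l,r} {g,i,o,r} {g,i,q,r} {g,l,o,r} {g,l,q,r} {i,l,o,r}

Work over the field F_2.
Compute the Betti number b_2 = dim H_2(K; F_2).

b_2=3

n_0=8 n_1=25 n_2=30 n_3=12  [Z2]
∂1: piv[fg,fl,fm,fo,fq,fr,gi] rk=7  ker:gl,gm,go,gq,gr,il,io,iq,ir,lm,lo,lq,lr,mq,mr,oq,or,qr
∂2: piv[fgl,fgm,fgo,fgq,fgr,flm,flq,flr,fmr,foq,for,fqr,gil,gio,giq,gir,glo] rk=17  ker:glm,glq,glr,gmr,gor,gqr,ilo,ilr,ior,iqr,lor,lqr,oqr
∂3: piv[fglq,fglr,fgmr,fgqr,flqr,gilo,gilr,gior,giqr,glor] rk=10  ker:glqr,ilor
b_2=(30−17)−10=3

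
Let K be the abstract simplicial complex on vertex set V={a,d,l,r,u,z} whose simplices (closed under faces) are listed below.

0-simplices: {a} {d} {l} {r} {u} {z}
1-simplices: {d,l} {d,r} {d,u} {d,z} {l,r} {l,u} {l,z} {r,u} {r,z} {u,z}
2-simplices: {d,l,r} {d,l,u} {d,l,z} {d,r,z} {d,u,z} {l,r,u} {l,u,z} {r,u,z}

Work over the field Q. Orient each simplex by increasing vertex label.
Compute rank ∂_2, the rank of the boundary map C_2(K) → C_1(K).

n_0=6 n_1=10 n_2=8  [Q]
∂1: piv[dl,dr,du,dz] rk=4  ker:lr,lu,lz,ru,rz,uz
∂2: piv[dlr,dlu,dlz,drz,duz,lru] rk=6  ker:luz,ruz
rk∂_2=6

rank∂_2=6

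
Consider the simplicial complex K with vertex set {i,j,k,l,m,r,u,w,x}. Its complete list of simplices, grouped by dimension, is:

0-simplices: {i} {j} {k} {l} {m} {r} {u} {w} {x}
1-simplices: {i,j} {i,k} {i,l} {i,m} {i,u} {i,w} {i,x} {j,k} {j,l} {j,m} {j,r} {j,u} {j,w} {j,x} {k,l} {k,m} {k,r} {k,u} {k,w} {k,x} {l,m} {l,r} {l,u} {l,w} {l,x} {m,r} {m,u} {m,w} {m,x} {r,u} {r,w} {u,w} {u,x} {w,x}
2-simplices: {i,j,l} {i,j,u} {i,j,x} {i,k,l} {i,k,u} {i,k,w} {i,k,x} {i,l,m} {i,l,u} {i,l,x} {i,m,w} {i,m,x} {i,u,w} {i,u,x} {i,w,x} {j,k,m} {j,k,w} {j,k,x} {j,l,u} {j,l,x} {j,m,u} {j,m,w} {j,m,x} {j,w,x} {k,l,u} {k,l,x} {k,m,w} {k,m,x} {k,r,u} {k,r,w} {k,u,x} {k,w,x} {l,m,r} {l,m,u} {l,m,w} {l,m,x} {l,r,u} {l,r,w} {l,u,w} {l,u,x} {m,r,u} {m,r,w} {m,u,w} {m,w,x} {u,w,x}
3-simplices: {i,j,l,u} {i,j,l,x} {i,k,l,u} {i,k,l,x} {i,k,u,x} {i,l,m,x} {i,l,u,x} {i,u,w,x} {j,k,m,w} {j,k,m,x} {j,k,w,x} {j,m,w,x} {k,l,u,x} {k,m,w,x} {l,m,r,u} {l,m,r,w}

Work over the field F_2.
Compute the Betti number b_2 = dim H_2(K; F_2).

b_2=6

n_0=9 n_1=34 n_2=45 n_3=16  [Z2]
∂1: piv[ij,ik,il,im,iu,iw,ix,jr] rk=8  ker:jk,jl,jm,ju,jw,jx,kl,km,kr,ku,kw,kx,lm,lr,lu,lw,lx,mr,mu,mw,mx,ru,rw,uw,ux,wx
∂2: piv[ijl,iju,ijx,ikl,iku,ikw,ikx,ilm,ilu,ilx,imw,imx,iuw,iux,iwx,jkm,jkw,jkx,jmu,jmw,kru,krw,lmr,lmw,lru] rk=25  ker:jlu,jlx,jmx,jwx,klu,klx,kmw,kmx,kux,kwx,lmu,lmx,lrw,luw,lux,mru,mrw,muw,mwx,uwx
∂3: piv[ijlu,ijlx,iklu,iklx,ikux,ilmx,ilux,iuwx,jkmw,jkmx,jkwx,jmwx,lmru,lmrw] rk=14  ker:klux,kmwx
b_2=(45−25)−14=6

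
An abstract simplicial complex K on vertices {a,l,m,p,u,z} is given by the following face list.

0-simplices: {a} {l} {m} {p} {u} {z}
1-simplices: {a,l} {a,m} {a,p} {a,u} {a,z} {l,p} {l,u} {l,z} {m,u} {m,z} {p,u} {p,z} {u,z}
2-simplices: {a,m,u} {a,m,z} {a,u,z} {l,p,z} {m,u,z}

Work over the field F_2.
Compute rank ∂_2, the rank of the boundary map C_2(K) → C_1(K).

n_0=6 n_1=13 n_2=5  [Z2]
∂1: piv[al,am,ap,au,az] rk=5  ker:lp,lu,lz,mu,mz,pu,pz,uz
∂2: piv[amu,amz,auz,lpz] rk=4  ker:muz
rk∂_2=4

rank∂_2=4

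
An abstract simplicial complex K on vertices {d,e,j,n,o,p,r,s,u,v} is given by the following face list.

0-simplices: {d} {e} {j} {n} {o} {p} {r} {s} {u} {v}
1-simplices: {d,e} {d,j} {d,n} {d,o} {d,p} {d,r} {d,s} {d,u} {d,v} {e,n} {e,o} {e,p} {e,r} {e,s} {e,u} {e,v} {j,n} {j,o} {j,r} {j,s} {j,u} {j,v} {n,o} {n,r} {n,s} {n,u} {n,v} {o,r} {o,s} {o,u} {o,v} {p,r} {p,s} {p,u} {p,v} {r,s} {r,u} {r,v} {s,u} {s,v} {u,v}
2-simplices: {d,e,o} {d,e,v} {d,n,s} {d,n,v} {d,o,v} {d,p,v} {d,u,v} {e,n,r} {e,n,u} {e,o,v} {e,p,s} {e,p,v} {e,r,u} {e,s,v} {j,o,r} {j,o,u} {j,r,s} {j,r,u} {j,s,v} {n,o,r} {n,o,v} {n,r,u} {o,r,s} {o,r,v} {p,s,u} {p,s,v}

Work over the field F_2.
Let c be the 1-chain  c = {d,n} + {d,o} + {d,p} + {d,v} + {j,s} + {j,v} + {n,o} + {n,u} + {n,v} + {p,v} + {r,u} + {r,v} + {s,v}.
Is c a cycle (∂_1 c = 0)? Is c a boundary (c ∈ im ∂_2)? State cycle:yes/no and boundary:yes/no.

n_0=10 n_1=41 n_2=26  [Z2]
∂1: piv[de,dj,dn,do,dp,dr,ds,du,dv] rk=9  ker:en,eo,ep,er,es,eu,ev,jn,jo,jr,js,ju,jv,no,nr,ns,nu,nv,or,os,ou,ov,pr,ps,pu,pv,rs,ru,rv,su,sv,uv
∂2: piv[deo,dev,dns,dnv,dov,dpv,duv,enr,enu,eps,epv,eru,esv,jor,jou,jrs,jru,jsv,nor,nov,ors,orv,psu] rk=23  ker:eov,nru,psv
∂1c = 0
c vs im∂2: reduces to 0 ⇒ boundary

cycle:yes boundary:yes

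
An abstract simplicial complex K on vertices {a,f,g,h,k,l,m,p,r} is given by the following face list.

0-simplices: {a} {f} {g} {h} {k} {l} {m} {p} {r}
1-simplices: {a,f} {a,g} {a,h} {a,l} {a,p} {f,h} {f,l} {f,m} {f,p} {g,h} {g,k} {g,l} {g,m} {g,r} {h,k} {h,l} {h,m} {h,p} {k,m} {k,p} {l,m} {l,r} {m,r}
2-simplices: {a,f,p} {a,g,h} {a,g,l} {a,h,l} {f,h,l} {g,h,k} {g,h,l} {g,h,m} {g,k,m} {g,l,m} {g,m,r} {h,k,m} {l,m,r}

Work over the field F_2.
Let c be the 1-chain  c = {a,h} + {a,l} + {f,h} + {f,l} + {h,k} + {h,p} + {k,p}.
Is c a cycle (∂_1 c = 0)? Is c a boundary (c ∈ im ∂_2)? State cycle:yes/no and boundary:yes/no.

cycle:yes boundary:no

n_0=9 n_1=23 n_2=13  [Z2]
∂1: piv[af,ag,ah,al,ap,fm,gk,gr] rk=8  ker:fh,fl,fp,gh,gl,gm,hk,hl,hm,hp,km,kp,lm,lr,mr
∂2: piv[afp,agh,agl,ahl,fhl,ghk,ghm,gkm,glm,gmr,lmr] rk=11  ker:ghl,hkm
∂1c = 0
c vs im∂2: residual ≠ 0 ⇒ not boundary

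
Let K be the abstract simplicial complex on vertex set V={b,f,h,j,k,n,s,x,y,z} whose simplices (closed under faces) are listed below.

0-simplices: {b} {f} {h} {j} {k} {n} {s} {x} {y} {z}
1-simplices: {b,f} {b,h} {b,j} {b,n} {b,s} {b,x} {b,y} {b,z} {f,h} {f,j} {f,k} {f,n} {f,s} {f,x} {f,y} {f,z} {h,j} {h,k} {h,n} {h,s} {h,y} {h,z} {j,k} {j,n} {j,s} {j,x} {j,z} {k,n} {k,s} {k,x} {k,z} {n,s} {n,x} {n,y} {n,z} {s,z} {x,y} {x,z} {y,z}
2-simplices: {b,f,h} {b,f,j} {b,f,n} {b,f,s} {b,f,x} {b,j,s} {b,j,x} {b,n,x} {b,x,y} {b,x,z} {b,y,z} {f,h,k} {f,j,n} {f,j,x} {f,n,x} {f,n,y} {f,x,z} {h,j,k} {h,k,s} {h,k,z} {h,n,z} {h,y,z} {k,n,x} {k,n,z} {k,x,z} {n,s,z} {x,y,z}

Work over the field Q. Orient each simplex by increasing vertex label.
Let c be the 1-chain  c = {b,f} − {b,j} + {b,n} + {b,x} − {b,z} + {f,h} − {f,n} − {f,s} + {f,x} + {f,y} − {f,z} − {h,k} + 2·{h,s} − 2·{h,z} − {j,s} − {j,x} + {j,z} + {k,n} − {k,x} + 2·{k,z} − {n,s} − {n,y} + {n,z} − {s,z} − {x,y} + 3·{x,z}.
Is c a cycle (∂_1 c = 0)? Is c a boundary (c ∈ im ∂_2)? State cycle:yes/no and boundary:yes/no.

cycle:no boundary:no

n_0=10 n_1=39 n_2=27  [Q]
∂1: piv[bf,bh,bj,bn,bs,bx,by,bz,fk] rk=9  ker:fh,fj,fn,fs,fx,fy,fz,hj,hk,hn,hs,hy,hz,jk,jn,js,jx,jz,kn,ks,kx,kz,ns,nx,ny,nz,sz,xy,xz,yz
∂2: piv[bfh,bfj,bfn,bfs,bfx,bjs,bjx,bnx,bxy,bxz,byz,fhk,fjn,fny,fxz,hjk,hks,hkz,hnz,hyz,knx,knz,kxz,nsz] rk=24  ker:fjx,fnx,xyz
∂1c = −{b} + {f} + 2·{h} − 3·{k} + 2·{n} − 2·{x} − {y} + 2·{z}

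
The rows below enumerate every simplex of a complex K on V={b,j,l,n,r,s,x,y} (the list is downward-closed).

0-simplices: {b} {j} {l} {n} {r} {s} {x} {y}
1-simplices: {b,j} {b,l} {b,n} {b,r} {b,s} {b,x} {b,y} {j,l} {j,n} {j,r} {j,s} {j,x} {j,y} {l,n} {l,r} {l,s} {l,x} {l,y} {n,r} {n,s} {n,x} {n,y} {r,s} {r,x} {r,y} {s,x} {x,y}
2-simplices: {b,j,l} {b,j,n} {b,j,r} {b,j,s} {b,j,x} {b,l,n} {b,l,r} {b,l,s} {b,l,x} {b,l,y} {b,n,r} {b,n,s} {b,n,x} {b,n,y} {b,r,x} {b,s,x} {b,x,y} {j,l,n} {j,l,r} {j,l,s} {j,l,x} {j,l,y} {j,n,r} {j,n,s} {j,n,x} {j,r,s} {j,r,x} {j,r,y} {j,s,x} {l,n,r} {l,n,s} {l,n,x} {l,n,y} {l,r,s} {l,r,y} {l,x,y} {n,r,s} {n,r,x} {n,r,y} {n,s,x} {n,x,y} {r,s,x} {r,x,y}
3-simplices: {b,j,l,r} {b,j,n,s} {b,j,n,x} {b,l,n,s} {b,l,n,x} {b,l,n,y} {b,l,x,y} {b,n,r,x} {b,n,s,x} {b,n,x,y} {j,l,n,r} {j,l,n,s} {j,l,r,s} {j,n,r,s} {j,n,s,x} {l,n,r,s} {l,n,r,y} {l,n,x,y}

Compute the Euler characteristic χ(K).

n_0=8 n_1=27 n_2=43 n_3=18
χ=+8−27+43−18=6

χ(K)=6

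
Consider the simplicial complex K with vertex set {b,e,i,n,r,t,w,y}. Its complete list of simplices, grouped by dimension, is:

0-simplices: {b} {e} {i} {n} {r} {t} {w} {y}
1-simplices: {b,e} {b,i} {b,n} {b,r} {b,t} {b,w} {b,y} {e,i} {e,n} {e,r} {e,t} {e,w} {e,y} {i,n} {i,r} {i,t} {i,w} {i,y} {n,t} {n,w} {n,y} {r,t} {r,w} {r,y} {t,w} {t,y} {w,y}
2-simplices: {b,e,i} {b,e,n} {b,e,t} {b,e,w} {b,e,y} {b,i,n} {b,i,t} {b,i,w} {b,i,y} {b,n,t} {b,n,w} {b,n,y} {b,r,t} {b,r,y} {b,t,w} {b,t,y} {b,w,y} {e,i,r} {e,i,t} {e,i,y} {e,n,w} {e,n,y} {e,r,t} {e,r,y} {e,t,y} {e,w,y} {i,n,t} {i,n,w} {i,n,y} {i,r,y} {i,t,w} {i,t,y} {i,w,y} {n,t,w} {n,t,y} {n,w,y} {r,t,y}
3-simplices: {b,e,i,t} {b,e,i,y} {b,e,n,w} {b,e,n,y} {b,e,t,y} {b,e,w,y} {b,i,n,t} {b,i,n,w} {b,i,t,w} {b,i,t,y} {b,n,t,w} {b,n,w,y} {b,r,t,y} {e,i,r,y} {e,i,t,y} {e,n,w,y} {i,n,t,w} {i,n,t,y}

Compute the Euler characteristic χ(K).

n_0=8 n_1=27 n_2=37 n_3=18
χ=+8−27+37−18=0

χ(K)=0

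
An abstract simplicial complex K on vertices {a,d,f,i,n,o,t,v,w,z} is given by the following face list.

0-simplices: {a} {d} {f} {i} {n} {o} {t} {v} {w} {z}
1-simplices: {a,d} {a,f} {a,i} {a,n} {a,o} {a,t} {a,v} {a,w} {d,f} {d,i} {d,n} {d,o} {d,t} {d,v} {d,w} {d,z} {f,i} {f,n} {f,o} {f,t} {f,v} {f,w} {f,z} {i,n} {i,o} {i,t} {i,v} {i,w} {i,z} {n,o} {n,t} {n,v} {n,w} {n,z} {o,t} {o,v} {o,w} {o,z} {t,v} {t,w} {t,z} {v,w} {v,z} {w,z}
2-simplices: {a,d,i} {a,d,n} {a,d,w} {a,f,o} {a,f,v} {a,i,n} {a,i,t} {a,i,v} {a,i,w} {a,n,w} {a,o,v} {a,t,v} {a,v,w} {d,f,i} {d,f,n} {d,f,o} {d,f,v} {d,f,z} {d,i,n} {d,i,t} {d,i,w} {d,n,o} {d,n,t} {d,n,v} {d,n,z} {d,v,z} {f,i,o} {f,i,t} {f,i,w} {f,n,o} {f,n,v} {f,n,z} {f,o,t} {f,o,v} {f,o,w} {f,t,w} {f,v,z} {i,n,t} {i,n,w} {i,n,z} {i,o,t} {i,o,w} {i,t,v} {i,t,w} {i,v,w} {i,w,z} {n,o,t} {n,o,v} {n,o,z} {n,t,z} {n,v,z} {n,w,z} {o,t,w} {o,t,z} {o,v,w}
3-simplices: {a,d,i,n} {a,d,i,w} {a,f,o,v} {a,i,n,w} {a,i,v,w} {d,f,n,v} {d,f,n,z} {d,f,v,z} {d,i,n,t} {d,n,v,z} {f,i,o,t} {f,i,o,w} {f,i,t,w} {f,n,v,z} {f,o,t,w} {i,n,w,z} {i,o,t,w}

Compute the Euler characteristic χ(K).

χ(K)=4

n_0=10 n_1=44 n_2=55 n_3=17
χ=+10−44+55−17=4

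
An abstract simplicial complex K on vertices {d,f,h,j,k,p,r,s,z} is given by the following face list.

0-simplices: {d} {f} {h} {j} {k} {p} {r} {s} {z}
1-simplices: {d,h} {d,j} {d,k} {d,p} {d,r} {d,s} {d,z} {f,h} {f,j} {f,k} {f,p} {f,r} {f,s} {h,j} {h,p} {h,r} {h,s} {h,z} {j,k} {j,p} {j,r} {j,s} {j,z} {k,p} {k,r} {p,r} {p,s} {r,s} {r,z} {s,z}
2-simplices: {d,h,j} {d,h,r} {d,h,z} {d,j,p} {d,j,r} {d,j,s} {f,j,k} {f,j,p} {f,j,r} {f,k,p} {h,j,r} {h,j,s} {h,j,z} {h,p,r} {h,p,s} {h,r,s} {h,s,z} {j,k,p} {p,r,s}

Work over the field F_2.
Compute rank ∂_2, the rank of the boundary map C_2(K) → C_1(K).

n_0=9 n_1=30 n_2=19  [Z2]
∂1: piv[dh,dj,dk,dp,dr,ds,dz,fh] rk=8  ker:fj,fk,fp,fr,fs,hj,hp,hr,hs,hz,jk,jp,jr,js,jz,kp,kr,pr,ps,rs,rz,sz
∂2: piv[dhj,dhr,dhz,djp,djr,djs,fjk,fjp,fjr,fkp,hjs,hjz,hpr,hps,hrs,hsz] rk=16  ker:hjr,jkp,prs
rk∂_2=16

rank∂_2=16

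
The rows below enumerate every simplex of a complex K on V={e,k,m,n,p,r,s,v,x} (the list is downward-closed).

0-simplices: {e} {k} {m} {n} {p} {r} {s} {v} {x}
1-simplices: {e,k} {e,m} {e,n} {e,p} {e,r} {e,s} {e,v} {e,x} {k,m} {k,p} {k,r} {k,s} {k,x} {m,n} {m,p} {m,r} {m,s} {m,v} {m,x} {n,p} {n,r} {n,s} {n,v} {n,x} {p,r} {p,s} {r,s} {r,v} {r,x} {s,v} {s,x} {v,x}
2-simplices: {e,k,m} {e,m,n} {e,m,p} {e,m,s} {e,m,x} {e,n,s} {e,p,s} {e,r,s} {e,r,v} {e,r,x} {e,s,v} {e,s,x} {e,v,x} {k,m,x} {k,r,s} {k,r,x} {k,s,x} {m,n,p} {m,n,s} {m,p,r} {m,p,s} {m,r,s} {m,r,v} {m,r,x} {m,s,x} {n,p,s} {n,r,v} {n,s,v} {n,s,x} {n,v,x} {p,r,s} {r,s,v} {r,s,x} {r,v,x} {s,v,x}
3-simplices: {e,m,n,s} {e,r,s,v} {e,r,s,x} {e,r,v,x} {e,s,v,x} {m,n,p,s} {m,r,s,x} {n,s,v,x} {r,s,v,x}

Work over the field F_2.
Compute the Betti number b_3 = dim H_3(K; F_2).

n_0=9 n_1=32 n_2=35 n_3=9  [Z2]
∂1: piv[ek,em,en,ep,er,es,ev,ex] rk=8  ker:km,kp,kr,ks,kx,mn,mp,mr,ms,mv,mx,np,nr,ns,nv,nx,pr,ps,rs,rv,rx,sv,sx,vx
∂2: piv[ekm,emn,emp,ems,emx,ens,eps,ers,erv,erx,esv,esx,evx,kmx,krs,krx,mnp,mpr,mrs,mrv,nrv,nsv,nsx] rk=23  ker:ksx,mns,mps,mrx,msx,nps,nvx,prs,rsv,rsx,rvx,svx
∂3: piv[emns,ersv,ersx,ervx,esvx,mnps,mrsx,nsvx] rk=8  ker:rsvx
b_3=(9−8)−0=1

b_3=1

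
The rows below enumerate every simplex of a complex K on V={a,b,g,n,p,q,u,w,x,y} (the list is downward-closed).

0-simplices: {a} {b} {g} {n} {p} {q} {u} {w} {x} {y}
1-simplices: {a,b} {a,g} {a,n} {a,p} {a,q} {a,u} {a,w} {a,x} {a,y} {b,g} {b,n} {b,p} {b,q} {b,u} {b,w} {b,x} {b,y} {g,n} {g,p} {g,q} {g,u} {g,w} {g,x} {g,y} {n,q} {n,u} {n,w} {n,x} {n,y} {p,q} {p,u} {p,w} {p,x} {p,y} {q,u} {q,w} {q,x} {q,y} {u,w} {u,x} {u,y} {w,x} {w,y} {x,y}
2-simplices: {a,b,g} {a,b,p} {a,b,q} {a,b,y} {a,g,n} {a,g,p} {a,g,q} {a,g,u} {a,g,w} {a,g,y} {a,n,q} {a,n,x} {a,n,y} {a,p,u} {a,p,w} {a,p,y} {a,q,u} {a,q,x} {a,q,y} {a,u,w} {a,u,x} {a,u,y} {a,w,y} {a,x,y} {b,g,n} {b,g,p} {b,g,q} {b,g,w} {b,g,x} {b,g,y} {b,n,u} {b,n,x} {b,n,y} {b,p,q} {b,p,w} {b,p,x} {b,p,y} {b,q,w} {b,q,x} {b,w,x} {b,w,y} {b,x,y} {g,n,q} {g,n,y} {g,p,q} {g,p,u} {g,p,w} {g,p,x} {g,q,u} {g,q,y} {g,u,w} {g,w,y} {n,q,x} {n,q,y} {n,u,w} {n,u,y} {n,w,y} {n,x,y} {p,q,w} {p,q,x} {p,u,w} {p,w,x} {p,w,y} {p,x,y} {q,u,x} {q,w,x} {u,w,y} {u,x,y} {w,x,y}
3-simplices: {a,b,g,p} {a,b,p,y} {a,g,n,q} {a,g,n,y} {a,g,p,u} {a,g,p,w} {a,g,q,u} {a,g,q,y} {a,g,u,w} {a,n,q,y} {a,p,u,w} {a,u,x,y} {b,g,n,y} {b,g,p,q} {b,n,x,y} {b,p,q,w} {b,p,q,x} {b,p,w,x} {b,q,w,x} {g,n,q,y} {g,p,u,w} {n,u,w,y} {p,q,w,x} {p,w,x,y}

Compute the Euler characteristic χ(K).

n_0=10 n_1=44 n_2=69 n_3=24
χ=+10−44+69−24=11

χ(K)=11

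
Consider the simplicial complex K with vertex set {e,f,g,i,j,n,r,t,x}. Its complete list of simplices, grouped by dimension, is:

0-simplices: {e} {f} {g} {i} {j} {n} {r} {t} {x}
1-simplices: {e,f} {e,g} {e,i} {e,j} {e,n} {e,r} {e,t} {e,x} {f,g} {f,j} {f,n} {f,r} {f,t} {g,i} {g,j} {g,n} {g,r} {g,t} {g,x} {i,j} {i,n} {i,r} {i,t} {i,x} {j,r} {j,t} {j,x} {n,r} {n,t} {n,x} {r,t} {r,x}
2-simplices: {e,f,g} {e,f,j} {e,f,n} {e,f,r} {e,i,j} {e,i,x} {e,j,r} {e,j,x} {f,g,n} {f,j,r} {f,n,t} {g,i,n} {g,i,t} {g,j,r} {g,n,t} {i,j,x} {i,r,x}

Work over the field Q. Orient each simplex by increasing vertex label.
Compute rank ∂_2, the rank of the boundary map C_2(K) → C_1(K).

rank∂_2=15

n_0=9 n_1=32 n_2=17  [Q]
∂1: piv[ef,eg,ei,ej,en,er,et,ex] rk=8  ker:fg,fj,fn,fr,ft,gi,gj,gn,gr,gt,gx,ij,in,ir,it,ix,jr,jt,jx,nr,nt,nx,rt,rx
∂2: piv[efg,efj,efn,efr,eij,eix,ejr,ejx,fgn,fnt,gin,git,gjr,gnt,irx] rk=15  ker:fjr,ijx
rk∂_2=15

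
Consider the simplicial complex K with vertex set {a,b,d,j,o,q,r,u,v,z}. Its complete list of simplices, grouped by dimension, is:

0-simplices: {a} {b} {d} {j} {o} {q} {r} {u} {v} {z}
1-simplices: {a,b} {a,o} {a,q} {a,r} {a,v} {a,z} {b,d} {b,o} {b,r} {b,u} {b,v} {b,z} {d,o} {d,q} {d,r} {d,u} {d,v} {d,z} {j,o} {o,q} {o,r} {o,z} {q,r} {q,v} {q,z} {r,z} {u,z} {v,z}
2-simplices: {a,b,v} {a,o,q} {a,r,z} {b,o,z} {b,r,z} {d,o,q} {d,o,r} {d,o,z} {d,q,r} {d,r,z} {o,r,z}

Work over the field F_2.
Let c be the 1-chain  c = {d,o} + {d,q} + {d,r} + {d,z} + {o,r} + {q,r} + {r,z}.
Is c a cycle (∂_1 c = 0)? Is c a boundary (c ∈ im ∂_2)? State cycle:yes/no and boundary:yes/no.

n_0=10 n_1=28 n_2=11  [Z2]
∂1: piv[ab,ao,aq,ar,av,az,bd,bu,jo] rk=9  ker:bo,br,bv,bz,do,dq,dr,du,dv,dz,oq,or,oz,qr,qv,qz,rz,uz,vz
∂2: piv[abv,aoq,arz,boz,brz,doq,dor,doz,dqr,drz] rk=10  ker:orz
∂1c = 0
c vs im∂2: reduces to 0 ⇒ boundary

cycle:yes boundary:yes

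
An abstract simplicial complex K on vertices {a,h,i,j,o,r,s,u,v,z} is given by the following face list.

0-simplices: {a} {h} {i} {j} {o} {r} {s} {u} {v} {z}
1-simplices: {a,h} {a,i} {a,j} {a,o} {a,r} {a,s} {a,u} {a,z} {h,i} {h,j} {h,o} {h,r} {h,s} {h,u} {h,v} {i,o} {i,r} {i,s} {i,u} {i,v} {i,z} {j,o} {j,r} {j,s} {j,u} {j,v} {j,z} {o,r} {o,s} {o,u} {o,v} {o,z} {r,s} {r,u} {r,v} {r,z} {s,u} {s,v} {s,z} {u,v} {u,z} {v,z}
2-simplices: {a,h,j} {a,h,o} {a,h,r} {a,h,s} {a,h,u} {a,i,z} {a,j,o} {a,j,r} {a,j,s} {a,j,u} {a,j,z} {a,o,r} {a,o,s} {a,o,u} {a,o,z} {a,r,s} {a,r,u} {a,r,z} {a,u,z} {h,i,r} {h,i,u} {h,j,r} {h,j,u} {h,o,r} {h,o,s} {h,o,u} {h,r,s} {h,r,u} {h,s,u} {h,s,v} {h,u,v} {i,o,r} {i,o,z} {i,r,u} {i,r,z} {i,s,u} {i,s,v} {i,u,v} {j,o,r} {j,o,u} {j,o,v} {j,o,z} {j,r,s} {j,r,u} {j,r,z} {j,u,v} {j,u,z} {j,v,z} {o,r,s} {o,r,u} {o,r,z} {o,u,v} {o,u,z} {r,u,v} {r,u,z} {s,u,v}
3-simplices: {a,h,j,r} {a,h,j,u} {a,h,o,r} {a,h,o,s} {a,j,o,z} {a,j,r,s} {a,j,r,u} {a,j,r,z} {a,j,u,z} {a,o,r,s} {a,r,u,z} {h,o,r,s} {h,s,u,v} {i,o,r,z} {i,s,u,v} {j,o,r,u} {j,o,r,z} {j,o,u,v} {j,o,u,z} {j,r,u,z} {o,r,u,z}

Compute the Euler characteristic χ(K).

n_0=10 n_1=42 n_2=56 n_3=21
χ=+10−42+56−21=3

χ(K)=3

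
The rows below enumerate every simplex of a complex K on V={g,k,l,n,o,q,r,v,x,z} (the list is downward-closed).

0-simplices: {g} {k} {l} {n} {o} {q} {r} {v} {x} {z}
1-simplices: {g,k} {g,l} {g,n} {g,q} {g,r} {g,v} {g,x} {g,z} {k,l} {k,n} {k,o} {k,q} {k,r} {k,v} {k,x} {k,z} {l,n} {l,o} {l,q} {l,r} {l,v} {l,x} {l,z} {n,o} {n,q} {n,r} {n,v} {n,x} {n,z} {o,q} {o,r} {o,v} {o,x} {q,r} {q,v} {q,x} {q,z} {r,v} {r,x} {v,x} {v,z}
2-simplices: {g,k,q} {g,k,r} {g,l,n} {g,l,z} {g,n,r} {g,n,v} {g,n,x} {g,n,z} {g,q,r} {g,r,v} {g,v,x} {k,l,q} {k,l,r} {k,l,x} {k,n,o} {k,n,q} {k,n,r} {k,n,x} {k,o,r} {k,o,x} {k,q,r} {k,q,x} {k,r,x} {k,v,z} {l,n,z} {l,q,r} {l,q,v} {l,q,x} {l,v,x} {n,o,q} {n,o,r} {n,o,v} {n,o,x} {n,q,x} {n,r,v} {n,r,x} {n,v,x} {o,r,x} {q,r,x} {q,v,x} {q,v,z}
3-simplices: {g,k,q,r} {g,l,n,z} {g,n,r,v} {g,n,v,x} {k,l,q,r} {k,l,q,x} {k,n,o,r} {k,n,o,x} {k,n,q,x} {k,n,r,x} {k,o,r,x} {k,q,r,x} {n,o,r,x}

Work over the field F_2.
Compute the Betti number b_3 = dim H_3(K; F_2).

n_0=10 n_1=41 n_2=41 n_3=13  [Z2]
∂1: piv[gk,gl,gn,gq,gr,gv,gx,gz,ko] rk=9  ker:kl,kn,kq,kr,kv,kx,kz,ln,lo,lq,lr,lv,lx,lz,no,nq,nr,nv,nx,nz,oq,or,ov,ox,qr,qv,qx,qz,rv,rx,vx,vz
∂2: piv[gkq,gkr,gln,glz,gnr,gnv,gnx,gnz,gqr,grv,gvx,klq,klr,klx,kno,knq,knr,knx,kor,kox,kqx,krx,kvz,lqv,lvx,noq,nov,qvz] rk=28  ker:kqr,lnz,lqr,lqx,nor,nox,nqx,nrv,nrx,nvx,orx,qrx,qvx
∂3: piv[gkqr,glnz,gnrv,gnvx,klqr,klqx,knor,knox,knqx,knrx,korx,kqrx] rk=12  ker:norx
b_3=(13−12)−0=1

b_3=1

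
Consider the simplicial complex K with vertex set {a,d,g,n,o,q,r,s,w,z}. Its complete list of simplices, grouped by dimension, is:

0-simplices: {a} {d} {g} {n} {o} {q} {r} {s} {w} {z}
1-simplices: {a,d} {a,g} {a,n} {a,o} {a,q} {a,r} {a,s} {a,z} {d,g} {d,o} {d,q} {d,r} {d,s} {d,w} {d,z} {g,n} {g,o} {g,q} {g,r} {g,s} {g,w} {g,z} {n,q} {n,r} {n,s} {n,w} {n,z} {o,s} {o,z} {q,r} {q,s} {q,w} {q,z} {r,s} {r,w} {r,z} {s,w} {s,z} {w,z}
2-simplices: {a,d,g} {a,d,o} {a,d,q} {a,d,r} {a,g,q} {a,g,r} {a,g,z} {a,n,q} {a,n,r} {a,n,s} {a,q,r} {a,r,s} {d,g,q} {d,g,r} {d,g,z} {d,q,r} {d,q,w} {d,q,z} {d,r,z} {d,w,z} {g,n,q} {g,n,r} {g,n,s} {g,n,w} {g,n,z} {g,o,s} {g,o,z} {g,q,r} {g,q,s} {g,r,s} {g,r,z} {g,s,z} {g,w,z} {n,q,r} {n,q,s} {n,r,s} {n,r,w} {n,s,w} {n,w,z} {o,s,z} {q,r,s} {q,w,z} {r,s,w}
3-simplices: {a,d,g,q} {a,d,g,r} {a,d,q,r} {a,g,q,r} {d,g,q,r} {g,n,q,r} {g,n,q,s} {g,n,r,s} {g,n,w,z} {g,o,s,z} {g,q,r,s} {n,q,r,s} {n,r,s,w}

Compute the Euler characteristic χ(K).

χ(K)=1

n_0=10 n_1=39 n_2=43 n_3=13
χ=+10−39+43−13=1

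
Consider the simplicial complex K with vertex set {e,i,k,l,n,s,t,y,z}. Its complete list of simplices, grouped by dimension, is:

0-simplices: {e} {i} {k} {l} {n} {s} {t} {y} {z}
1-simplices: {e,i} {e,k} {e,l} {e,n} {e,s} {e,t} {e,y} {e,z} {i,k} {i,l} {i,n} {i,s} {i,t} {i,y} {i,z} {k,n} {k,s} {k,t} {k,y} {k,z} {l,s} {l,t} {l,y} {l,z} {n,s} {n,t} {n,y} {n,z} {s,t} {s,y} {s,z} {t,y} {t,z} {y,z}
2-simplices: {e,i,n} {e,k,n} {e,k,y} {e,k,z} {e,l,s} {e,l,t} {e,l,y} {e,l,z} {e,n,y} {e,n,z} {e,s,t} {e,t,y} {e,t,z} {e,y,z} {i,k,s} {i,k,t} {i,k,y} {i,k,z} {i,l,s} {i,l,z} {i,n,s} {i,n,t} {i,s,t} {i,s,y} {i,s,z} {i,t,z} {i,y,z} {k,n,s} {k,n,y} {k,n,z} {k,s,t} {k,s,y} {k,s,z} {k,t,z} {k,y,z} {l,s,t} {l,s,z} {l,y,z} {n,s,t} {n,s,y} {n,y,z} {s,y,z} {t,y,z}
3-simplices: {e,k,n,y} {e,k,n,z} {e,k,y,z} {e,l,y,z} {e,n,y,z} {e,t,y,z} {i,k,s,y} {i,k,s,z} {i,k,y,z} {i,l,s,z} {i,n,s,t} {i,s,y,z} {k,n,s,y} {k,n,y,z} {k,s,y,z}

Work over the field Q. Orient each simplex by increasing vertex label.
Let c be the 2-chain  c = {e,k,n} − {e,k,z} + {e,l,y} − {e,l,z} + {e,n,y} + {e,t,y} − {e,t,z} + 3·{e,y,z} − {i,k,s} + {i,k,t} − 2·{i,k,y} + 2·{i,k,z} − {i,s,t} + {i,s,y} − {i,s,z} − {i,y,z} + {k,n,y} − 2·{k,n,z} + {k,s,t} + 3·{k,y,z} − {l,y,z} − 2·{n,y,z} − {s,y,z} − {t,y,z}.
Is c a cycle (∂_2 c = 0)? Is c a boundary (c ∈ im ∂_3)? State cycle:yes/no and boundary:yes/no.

n_0=9 n_1=34 n_2=43 n_3=15  [Q]
∂1: piv[ei,ek,el,en,es,et,ey,ez] rk=8  ker:ik,il,in,is,it,iy,iz,kn,ks,kt,ky,kz,ls,lt,ly,lz,ns,nt,ny,nz,st,sy,sz,ty,tz,yz
∂2: piv[ein,ekn,eky,ekz,els,elt,ely,elz,eny,enz,est,ety,etz,eyz,iks,ikt,iky,ikz,ils,ilz,ins,int,ist,isy,isz,kns] rk=26  ker:itz,iyz,kny,knz,kst,ksy,ksz,ktz,kyz,lst,lsz,lyz,nst,nsy,nyz,syz,tyz
∂3: piv[ekny,eknz,ekyz,elyz,enyz,etyz,iksy,iksz,ikyz,ilsz,inst,isyz,knsy] rk=13  ker:knyz,ksyz
∂2c = 0
c vs im∂3: residual ≠ 0 ⇒ not boundary

cycle:yes boundary:no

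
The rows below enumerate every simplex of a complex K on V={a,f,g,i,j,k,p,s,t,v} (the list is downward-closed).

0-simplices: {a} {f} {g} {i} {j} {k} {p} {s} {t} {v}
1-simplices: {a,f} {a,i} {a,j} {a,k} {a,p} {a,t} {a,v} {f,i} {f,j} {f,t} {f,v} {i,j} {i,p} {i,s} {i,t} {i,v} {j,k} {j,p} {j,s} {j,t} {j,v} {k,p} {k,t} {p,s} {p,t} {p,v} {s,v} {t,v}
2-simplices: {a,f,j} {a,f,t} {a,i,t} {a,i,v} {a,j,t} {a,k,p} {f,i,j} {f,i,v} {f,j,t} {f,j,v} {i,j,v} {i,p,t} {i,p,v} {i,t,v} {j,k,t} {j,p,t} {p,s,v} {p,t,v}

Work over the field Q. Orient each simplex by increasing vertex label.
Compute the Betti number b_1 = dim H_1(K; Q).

b_1=5

n_0=10 n_1=28 n_2=18  [Q]
∂1: piv[af,ai,aj,ak,ap,at,av,is] rk=8  ker:fi,fj,ft,fv,ij,ip,it,iv,jk,jp,js,jt,jv,kp,kt,ps,pt,pv,sv,tv
∂2: piv[afj,aft,ait,aiv,ajt,akp,fij,fiv,fjv,ipt,ipv,itv,jkt,jpt,psv] rk=15  ker:fjt,ijv,ptv
b_1=(28−8)−15=5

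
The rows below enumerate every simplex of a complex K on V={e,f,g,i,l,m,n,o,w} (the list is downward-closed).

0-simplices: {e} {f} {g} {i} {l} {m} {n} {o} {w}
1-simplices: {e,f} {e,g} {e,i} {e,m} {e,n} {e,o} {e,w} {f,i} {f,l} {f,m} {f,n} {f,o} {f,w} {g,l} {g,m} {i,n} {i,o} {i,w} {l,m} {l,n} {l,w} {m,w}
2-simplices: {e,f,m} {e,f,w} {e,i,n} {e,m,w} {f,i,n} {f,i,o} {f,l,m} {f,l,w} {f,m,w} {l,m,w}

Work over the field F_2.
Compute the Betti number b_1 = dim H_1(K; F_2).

n_0=9 n_1=22 n_2=10  [Z2]
∂1: piv[ef,eg,ei,em,en,eo,ew,fl] rk=8  ker:fi,fm,fn,fo,fw,gl,gm,in,io,iw,lm,ln,lw,mw
∂2: piv[efm,efw,ein,emw,fin,fio,flm,flw] rk=8  ker:fmw,lmw
b_1=(22−8)−8=6

b_1=6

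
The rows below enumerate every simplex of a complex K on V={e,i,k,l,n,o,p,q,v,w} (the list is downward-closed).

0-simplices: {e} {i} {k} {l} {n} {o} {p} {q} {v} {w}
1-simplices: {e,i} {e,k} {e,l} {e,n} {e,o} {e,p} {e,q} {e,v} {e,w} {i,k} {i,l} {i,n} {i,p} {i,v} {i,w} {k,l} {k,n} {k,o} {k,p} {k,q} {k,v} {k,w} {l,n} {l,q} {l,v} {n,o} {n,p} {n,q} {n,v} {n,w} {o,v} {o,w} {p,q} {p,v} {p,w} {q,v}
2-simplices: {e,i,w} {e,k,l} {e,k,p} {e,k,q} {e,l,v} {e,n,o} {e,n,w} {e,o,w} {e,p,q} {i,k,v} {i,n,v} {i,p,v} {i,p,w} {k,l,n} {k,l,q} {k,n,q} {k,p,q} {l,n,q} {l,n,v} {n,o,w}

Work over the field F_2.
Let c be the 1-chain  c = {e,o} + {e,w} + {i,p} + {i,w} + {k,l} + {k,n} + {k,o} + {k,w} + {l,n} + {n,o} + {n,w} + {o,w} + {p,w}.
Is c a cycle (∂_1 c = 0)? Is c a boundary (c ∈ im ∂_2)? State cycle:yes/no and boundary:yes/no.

n_0=10 n_1=36 n_2=20  [Z2]
∂1: piv[ei,ek,el,en,eo,ep,eq,ev,ew] rk=9  ker:ik,il,in,ip,iv,iw,kl,kn,ko,kp,kq,kv,kw,ln,lq,lv,no,np,nq,nv,nw,ov,ow,pq,pv,pw,qv
∂2: piv[eiw,ekl,ekp,ekq,elv,eno,enw,eow,epq,ikv,inv,ipv,ipw,kln,klq,knq,lnv] rk=17  ker:kpq,lnq,now
∂1c = 0
c vs im∂2: residual ≠ 0 ⇒ not boundary

cycle:yes boundary:no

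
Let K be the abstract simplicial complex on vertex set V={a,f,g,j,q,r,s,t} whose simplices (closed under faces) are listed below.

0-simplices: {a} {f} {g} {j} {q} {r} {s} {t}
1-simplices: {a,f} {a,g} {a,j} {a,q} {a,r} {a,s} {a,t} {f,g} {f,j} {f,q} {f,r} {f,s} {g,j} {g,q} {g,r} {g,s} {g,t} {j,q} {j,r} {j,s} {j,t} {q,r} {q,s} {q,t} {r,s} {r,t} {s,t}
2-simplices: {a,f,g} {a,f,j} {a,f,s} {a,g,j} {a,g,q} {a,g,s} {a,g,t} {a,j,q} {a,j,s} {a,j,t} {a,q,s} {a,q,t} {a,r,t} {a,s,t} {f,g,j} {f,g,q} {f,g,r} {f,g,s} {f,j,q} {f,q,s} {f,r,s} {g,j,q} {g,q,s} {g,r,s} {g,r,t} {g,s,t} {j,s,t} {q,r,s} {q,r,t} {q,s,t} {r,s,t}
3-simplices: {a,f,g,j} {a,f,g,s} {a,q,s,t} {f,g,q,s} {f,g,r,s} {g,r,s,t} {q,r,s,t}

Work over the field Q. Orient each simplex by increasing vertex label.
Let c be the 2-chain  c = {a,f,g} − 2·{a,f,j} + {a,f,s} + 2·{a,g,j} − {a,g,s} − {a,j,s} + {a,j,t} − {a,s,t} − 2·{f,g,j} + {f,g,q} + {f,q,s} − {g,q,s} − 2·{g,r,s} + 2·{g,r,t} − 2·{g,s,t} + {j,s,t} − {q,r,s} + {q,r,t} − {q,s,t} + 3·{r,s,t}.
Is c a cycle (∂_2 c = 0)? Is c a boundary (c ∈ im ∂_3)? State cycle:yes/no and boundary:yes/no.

n_0=8 n_1=27 n_2=31 n_3=7  [Q]
∂1: piv[af,ag,aj,aq,ar,as,at] rk=7  ker:fg,fj,fq,fr,fs,gj,gq,gr,gs,gt,jq,jr,js,jt,qr,qs,qt,rs,rt,st
∂2: piv[afg,afj,afs,agj,agq,ags,agt,ajq,ajs,ajt,aqs,aqt,art,ast,fgq,fgr,frs,grt,qrs] rk=19  ker:fgj,fgs,fjq,fqs,gjq,gqs,grs,gst,jst,qrt,qst,rst
∂3: piv[afgj,afgs,aqst,fgqs,fgrs,grst,qrst] rk=7
∂2c = 0
c vs im∂3: residual ≠ 0 ⇒ not boundary

cycle:yes boundary:no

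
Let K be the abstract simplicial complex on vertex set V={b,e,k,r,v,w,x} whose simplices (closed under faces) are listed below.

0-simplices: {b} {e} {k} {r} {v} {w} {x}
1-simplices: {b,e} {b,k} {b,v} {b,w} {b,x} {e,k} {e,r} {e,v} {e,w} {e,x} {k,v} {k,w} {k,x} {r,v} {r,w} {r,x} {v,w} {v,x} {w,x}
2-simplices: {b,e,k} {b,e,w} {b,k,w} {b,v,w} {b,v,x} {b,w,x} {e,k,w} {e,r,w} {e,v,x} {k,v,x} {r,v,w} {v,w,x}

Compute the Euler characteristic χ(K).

χ(K)=0

n_0=7 n_1=19 n_2=12
χ=+7−19+12=0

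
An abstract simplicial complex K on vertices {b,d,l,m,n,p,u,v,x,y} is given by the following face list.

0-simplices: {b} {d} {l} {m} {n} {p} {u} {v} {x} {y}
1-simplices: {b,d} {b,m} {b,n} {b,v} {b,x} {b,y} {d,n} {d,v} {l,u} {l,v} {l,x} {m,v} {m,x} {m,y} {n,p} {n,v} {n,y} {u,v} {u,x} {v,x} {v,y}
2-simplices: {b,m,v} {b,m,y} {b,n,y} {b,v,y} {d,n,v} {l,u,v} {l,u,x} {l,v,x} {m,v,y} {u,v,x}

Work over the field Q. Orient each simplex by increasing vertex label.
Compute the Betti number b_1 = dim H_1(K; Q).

n_0=10 n_1=21 n_2=10  [Q]
∂1: piv[bd,bm,bn,bv,bx,by,lu,lv,np] rk=9  ker:dn,dv,lx,mv,mx,my,nv,ny,uv,ux,vx,vy
∂2: piv[bmv,bmy,bny,bvy,dnv,luv,lux,lvx] rk=8  ker:mvy,uvx
b_1=(21−9)−8=4

b_1=4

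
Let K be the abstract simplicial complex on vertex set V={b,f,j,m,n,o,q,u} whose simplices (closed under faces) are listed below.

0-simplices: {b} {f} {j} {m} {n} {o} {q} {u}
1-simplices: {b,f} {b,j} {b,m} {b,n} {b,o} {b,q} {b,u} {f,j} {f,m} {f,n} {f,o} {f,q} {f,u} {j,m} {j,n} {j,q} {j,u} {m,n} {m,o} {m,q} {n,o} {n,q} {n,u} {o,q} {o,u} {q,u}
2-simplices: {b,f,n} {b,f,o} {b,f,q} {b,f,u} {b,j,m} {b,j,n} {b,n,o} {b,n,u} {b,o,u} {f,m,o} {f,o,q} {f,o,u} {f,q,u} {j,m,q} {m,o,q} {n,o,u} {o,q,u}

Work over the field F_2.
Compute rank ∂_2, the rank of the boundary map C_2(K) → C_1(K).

n_0=8 n_1=26 n_2=17  [Z2]
∂1: piv[bf,bj,bm,bn,bo,bq,bu] rk=7  ker:fj,fm,fn,fo,fq,fu,jm,jn,jq,ju,mn,mo,mq,no,nq,nu,oq,ou,qu
∂2: piv[bfn,bfo,bfq,bfu,bjm,bjn,bno,bnu,bou,fmo,foq,fqu,jmq,moq] rk=14  ker:fou,nou,oqu
rk∂_2=14

rank∂_2=14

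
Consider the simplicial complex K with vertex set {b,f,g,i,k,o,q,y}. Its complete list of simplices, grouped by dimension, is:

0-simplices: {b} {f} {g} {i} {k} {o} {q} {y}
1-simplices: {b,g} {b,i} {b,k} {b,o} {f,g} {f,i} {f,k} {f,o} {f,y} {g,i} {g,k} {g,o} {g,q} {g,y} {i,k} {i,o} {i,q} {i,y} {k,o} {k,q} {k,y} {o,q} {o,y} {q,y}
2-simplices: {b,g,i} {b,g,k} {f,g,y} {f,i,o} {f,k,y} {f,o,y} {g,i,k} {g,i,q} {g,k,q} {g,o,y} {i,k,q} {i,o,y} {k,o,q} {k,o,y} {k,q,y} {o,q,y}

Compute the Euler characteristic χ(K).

χ(K)=0

n_0=8 n_1=24 n_2=16
χ=+8−24+16=0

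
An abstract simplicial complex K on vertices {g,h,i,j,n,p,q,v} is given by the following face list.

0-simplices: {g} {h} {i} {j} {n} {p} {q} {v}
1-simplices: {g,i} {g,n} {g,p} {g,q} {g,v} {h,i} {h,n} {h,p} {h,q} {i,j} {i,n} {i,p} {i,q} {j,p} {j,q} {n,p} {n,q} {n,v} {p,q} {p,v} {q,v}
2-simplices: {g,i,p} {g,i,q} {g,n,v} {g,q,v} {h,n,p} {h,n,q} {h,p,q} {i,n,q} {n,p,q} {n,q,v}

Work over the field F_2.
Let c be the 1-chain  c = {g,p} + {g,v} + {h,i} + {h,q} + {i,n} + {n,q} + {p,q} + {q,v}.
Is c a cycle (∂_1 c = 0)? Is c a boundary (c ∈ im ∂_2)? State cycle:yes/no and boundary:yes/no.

n_0=8 n_1=21 n_2=10  [Z2]
∂1: piv[gi,gn,gp,gq,gv,hi,ij] rk=7  ker:hn,hp,hq,in,ip,iq,jp,jq,np,nq,nv,pq,pv,qv
∂2: piv[gip,giq,gnv,gqv,hnp,hnq,hpq,inq,nqv] rk=9  ker:npq
∂1c = 0
c vs im∂2: residual ≠ 0 ⇒ not boundary

cycle:yes boundary:no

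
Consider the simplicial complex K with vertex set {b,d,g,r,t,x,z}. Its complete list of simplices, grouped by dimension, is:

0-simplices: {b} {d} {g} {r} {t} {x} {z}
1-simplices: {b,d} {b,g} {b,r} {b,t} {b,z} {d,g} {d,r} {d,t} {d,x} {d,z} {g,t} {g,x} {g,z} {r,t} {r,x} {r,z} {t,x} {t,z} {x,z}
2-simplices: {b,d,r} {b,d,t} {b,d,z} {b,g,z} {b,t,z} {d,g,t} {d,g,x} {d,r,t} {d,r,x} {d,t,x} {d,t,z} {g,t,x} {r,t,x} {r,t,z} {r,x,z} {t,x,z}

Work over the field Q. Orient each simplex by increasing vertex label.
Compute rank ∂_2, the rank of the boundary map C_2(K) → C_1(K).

n_0=7 n_1=19 n_2=16  [Q]
∂1: piv[bd,bg,br,bt,bz,dx] rk=6  ker:dg,dr,dt,dz,gt,gx,gz,rt,rx,rz,tx,tz,xz
∂2: piv[bdr,bdt,bdz,bgz,btz,dgt,dgx,drt,drx,dtx,rtz,rxz] rk=12  ker:dtz,gtx,rtx,txz
rk∂_2=12

rank∂_2=12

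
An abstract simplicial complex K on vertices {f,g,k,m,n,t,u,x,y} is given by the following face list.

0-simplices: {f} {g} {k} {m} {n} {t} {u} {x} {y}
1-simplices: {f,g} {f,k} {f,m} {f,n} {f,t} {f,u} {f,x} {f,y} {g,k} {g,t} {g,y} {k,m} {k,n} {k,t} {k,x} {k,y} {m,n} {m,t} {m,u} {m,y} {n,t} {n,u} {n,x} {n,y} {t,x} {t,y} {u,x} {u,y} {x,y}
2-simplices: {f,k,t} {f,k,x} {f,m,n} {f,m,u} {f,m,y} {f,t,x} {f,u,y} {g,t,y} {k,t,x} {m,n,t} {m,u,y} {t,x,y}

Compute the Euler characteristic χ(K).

χ(K)=-8

n_0=9 n_1=29 n_2=12
χ=+9−29+12=-8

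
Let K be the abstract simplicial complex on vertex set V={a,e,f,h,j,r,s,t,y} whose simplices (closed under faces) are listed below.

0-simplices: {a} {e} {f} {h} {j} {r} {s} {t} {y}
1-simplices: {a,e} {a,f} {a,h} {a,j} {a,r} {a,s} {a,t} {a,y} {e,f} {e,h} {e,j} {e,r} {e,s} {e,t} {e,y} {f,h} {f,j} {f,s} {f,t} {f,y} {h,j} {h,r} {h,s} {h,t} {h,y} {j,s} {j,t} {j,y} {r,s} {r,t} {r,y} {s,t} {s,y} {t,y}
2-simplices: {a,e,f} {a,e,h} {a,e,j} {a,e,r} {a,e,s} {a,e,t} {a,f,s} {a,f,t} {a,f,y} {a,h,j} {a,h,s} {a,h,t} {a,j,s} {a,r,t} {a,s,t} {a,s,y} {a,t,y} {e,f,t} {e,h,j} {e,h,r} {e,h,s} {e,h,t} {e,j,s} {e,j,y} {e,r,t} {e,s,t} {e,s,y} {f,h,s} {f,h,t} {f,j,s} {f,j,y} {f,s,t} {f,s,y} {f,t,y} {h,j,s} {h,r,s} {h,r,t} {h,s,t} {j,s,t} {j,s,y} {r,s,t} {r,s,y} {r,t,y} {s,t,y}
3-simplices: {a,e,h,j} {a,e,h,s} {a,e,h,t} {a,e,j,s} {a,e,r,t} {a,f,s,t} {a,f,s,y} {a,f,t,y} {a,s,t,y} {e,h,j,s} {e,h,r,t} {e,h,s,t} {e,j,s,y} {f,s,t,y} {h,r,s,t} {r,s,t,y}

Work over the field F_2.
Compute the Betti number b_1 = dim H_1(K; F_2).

b_1=1

n_0=9 n_1=34 n_2=44 n_3=16  [Z2]
∂1: piv[ae,af,ah,aj,ar,as,at,ay] rk=8  ker:ef,eh,ej,er,es,et,ey,fh,fj,fs,ft,fy,hj,hr,hs,ht,hy,js,jt,jy,rs,rt,ry,st,sy,ty
∂2: piv[aef,aeh,aej,aer,aes,aet,afs,aft,afy,ahj,ahs,aht,ajs,art,ast,asy,aty,ehr,ejy,esy,fhs,fjs,hrs,jst,rsy] rk=25  ker:eft,ehj,ehs,eht,ejs,ert,est,fht,fjy,fst,fsy,fty,hjs,hrt,hst,jsy,rst,rty,sty
∂3: piv[aehj,aehs,aeht,aejs,aert,afst,afsy,afty,asty,ehjs,ehrt,ehst,ejsy,hrst,rsty] rk=15  ker:fsty
b_1=(34−8)−25=1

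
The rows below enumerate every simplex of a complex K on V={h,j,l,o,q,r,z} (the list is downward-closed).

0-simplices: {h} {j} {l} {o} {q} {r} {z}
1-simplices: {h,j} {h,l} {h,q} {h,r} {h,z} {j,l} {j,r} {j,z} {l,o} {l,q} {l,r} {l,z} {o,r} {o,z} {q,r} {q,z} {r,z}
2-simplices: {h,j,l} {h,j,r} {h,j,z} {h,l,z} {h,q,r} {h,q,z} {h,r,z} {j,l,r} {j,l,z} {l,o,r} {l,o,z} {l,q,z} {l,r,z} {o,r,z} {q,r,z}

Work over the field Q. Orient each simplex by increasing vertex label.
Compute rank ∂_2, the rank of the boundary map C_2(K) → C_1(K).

n_0=7 n_1=17 n_2=15  [Q]
∂1: piv[hj,hl,hq,hr,hz,lo] rk=6  ker:jl,jr,jz,lq,lr,lz,or,oz,qr,qz,rz
∂2: piv[hjl,hjr,hjz,hlz,hqr,hqz,hrz,jlr,lor,loz,lqz] rk=11  ker:jlz,lrz,orz,qrz
rk∂_2=11

rank∂_2=11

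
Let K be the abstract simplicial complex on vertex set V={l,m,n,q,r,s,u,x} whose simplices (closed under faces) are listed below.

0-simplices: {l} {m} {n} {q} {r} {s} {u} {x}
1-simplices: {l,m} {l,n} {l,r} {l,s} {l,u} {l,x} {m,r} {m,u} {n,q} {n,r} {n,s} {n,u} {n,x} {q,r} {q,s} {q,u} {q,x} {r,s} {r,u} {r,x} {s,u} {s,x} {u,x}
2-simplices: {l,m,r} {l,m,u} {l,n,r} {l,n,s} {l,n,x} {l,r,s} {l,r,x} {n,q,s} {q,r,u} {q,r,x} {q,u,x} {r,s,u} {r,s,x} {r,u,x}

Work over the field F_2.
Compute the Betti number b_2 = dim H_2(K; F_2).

b_2=1

n_0=8 n_1=23 n_2=14  [Z2]
∂1: piv[lm,ln,lr,ls,lu,lx,nq] rk=7  ker:mr,mu,nr,ns,nu,nx,qr,qs,qu,qx,rs,ru,rx,su,sx,ux
∂2: piv[lmr,lmu,lnr,lns,lnx,lrs,lrx,nqs,qru,qrx,qux,rsu,rsx] rk=13  ker:rux
b_2=(14−13)−0=1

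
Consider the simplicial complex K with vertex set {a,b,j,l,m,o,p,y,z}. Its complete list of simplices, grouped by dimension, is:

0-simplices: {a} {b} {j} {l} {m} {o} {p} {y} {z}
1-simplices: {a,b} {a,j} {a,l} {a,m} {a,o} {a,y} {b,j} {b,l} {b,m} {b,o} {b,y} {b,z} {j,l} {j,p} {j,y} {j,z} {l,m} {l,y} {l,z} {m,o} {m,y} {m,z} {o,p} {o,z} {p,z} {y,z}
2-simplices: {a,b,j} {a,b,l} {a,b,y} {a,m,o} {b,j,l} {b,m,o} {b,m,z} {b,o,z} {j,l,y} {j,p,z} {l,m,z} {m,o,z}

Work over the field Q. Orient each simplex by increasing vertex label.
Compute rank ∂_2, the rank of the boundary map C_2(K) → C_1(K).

n_0=9 n_1=26 n_2=12  [Q]
∂1: piv[ab,aj,al,am,ao,ay,bz,jp] rk=8  ker:bj,bl,bm,bo,by,jl,jy,jz,lm,ly,lz,mo,my,mz,op,oz,pz,yz
∂2: piv[abj,abl,aby,amo,bjl,bmo,bmz,boz,jly,jpz,lmz] rk=11  ker:moz
rk∂_2=11

rank∂_2=11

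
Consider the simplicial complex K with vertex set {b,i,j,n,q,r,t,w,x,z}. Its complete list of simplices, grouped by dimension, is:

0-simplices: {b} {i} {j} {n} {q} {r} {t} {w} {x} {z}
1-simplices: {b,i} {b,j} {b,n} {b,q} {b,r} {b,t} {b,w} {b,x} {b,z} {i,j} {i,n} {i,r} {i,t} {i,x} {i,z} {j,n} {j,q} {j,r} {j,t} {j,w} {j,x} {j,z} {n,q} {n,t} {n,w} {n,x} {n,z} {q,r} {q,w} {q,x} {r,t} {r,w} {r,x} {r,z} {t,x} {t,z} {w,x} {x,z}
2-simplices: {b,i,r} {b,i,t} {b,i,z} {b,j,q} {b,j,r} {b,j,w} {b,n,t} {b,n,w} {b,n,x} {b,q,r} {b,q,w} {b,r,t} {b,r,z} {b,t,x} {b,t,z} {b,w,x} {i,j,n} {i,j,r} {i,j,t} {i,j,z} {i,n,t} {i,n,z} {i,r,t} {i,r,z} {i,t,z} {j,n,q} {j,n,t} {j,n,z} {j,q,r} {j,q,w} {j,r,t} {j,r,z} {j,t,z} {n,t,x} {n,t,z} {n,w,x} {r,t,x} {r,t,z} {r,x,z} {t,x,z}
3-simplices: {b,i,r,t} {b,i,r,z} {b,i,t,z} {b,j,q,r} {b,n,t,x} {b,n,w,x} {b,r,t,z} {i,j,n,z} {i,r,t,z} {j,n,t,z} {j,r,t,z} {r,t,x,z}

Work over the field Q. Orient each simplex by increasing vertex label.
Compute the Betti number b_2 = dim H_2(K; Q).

b_2=4

n_0=10 n_1=38 n_2=40 n_3=12  [Q]
∂1: piv[bi,bj,bn,bq,br,bt,bw,bx,bz] rk=9  ker:ij,in,ir,it,ix,iz,jn,jq,jr,jt,jw,jx,jz,nq,nt,nw,nx,nz,qr,qw,qx,rt,rw,rx,rz,tx,tz,wx,xz
∂2: piv[bir,bit,biz,bjq,bjr,bjw,bnt,bnw,bnx,bqr,bqw,brt,brz,btx,btz,bwx,ijn,ijr,ijt,ijz,int,inz,jnq,rtx,rxz] rk=25  ker:irt,irz,itz,jnt,jnz,jqr,jqw,jrt,jrz,jtz,ntx,ntz,nwx,rtz,txz
∂3: piv[birt,birz,bitz,bjqr,bntx,bnwx,brtz,ijnz,jntz,jrtz,rtxz] rk=11  ker:irtz
b_2=(40−25)−11=4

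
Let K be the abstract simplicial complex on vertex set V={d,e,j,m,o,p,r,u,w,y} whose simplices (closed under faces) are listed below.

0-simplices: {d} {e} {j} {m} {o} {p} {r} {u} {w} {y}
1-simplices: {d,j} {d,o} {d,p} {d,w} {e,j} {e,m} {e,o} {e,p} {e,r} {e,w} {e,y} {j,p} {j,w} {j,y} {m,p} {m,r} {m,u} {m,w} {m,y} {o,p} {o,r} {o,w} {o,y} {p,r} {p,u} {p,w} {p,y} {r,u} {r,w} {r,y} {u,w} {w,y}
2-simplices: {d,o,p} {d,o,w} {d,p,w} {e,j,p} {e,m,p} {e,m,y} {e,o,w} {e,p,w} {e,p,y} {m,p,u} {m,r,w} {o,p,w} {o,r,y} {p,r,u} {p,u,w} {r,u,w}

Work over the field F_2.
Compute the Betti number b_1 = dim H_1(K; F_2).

n_0=10 n_1=32 n_2=16  [Z2]
∂1: piv[dj,do,dp,dw,ej,em,er,ey,mu] rk=9  ker:eo,ep,ew,jp,jw,jy,mp,mr,mw,my,op,or,ow,oy,pr,pu,pw,py,ru,rw,ry,uw,wy
∂2: piv[dop,dow,dpw,ejp,emp,emy,eow,epw,epy,mpu,mrw,ory,pru,puw,ruw] rk=15  ker:opw
b_1=(32−9)−15=8

b_1=8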